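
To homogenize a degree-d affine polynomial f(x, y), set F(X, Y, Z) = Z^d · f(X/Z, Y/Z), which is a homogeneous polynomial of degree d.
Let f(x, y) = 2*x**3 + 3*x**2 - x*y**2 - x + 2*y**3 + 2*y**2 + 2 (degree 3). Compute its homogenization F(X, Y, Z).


F(X, Y, Z) = 2*X**3 + 3*X**2*Z - X*Y**2 - X*Z**2 + 2*Y**3 + 2*Y**2*Z + 2*Z**3

deg(f) = 3.
Substitute x = X/Z, y = Y/Z into f, then multiply by Z^3.
  monomial 2·x^3·y^0 ↦ 2·X^3·Y^0·Z^0.
  monomial 3·x^2·y^0 ↦ 3·X^2·Y^0·Z^1.
  monomial -1·x^1·y^2 ↦ -1·X^1·Y^2·Z^0.
  monomial -1·x^1·y^0 ↦ -1·X^1·Y^0·Z^2.
  monomial 2·x^0·y^3 ↦ 2·X^0·Y^3·Z^0.
  monomial 2·x^0·y^2 ↦ 2·X^0·Y^2·Z^1.
  monomial 2·x^0·y^0 ↦ 2·X^0·Y^0·Z^3.
Collecting: F(X, Y, Z) = 2*X**3 + 3*X**2*Z - X*Y**2 - X*Z**2 + 2*Y**3 + 2*Y**2*Z + 2*Z**3.


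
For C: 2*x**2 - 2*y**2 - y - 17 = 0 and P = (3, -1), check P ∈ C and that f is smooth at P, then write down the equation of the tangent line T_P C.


Tangent line at P: 12*x + 3*y - 33 = 0.

Step 1: f(3, -1) = 0, so P lies on C.
Step 2: partial derivatives
  f_x(x, y) = 4*x, f_y(x, y) = -4*y - 1.
  f_x(P) = 12, f_y(P) = 3 (gradient nonzero, so P is smooth).
Step 3: tangent line at P: 12·(x − 3) + 3·(y − -1) = 0.
Expanding: 12*x + 3*y - 33 = 0.


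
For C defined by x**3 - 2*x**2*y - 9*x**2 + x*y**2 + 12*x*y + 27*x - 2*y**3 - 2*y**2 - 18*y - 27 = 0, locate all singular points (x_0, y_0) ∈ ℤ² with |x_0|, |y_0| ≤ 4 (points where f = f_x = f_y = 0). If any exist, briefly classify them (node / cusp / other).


Singular points: {(3, 0)}; classification: cusp.

Compute partial derivatives:
  f_x = 3*x**2 - 4*x*y - 18*x + y**2 + 12*y + 27.
  f_y = -2*x**2 + 2*x*y + 12*x - 6*y**2 - 4*y - 18.
Scan x_0 ∈ {−4, ..., 4}. For each x_0, f_y(x_0, y) is a polynomial in y; find its integer roots y ∈ {−4, ..., 4}, then test f_x and f at those candidates.
  x = -4: f_y(-4, y) = -6*y**2 - 12*y - 98; no integer root y with |y| ≤ 4.
  x = -3: f_y(-3, y) = -6*y**2 - 10*y - 72; no integer root y with |y| ≤ 4.
  x = -2: f_y(-2, y) = -6*y**2 - 8*y - 50; no integer root y with |y| ≤ 4.
  x = -1: f_y(-1, y) = -6*y**2 - 6*y - 32; no integer root y with |y| ≤ 4.
  x = 0: f_y(0, y) = -6*y**2 - 4*y - 18; no integer root y with |y| ≤ 4.
  x = 1: f_y(1, y) = -6*y**2 - 2*y - 8; no integer root y with |y| ≤ 4.
  x = 2: f_y(2, y) = -6*y**2 - 2; no integer root y with |y| ≤ 4.
  x = 3: f_y(3, y) = -6*y**2 + 2*y; vanishes at y ∈ {0}. (3, 0): f_x = 0, f = 0 — SINGULAR.
  x = 4: f_y(4, y) = -6*y**2 + 4*y - 2; no integer root y with |y| ≤ 4.
Only singular point on the grid: (3, 0).
Classify: substitute x = 3 + u, y = 0 + v and expand: f = u**3 - 2*u**2*v + u*v**2 - 2*v**3 + v**2.
No constant or linear terms (consistent with a singular point). Quadratic part: v**2. Cubic part: u**3 - 2*u**2*v + u*v**2 - 2*v**3.
The quadratic part v**2 is a perfect square, so there is a single (double) tangent line v = 0, i.e. y = 0. Restricting the cubic part to that line (v = 0) leaves u**3 ≠ 0, so f is not divisible by v and the branch is v² ≈ -u**3 to lowest order — this is a cusp.
Classification: cusp.


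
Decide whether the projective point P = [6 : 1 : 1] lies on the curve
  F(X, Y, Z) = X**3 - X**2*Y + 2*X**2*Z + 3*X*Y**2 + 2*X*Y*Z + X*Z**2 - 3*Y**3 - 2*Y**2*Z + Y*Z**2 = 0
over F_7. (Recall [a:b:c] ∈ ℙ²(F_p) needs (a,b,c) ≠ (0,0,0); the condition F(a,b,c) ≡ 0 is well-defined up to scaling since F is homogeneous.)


F(6,1,1) ≡ 4 (mod 7); P is NOT on the curve.

Evaluate F(6, 1, 1) term-by-term (mod 7).
  X**3 ↦ 1·216·1·1 = 216
  -X**2*Y ↦ -1·36·1·1 = -36
  2*X**2*Z ↦ 2·36·1·1 = 72
  3*X*Y**2 ↦ 3·6·1·1 = 18
  2*X*Y*Z ↦ 2·6·1·1 = 12
  X*Z**2 ↦ 1·6·1·1 = 6
  -3*Y**3 ↦ -3·1·1·1 = -3
  -2*Y**2*Z ↦ -2·1·1·1 = -2
  Y*Z**2 ↦ 1·1·1·1 = 1
Sum: F(6, 1, 1) = (216) + (-36) + (72) + (18) + (12) + (6) + (-3) + (-2) + (1) = 284.
Reducing mod 7: 284 ≡ 4 (mod 7).
Since F(a, b, c) ≡ 4 ≠ 0 (mod 7), P does NOT lie on the curve.


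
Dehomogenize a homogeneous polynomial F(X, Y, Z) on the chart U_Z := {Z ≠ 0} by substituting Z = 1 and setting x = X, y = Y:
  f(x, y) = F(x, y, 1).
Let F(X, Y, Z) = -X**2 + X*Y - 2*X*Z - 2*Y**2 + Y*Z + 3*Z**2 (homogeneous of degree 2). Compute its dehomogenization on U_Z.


f(x, y) = -x**2 + x*y - 2*x - 2*y**2 + y + 3

On U_Z we set Z = 1. Each monomial c·X^i·Y^j·Z^k in F becomes c·x^i·y^j·1^k = c·x^i·y^j.
Substituting Z = 1: F(X, Y, 1) = -x**2 + x*y - 2*x - 2*y**2 + y + 3.
Note: deg(f) ≤ deg(F) = 2; strict inequality happens when F is divisible by Z (lost terms).


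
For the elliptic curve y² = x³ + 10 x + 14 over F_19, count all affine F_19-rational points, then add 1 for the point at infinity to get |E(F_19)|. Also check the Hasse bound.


Affine points = {(1, 5), (1, 14), (2, 2), (2, 17), (4, 2), (4, 17), (6, 9), (6, 10), (7, 3), (7, 16), (8, 6), (8, 13), (9, 4), (9, 15), (11, 7), (11, 12), (12, 0), (13, 2), (13, 17), (15, 9), (15, 10), (17, 9), (17, 10)}; affine count = 23; |E(F_19)| = 24.

Discriminant check: Δ ∝ 4a³ + 27b² = 4·10³ + 27·14² = 4·1000 + 27·196 ≡ 1 (mod 19). Nonzero ⇒ E is nonsingular.
For each x ∈ F_19, compute rhs = x³ + 10·x + 14 mod 19, then count y ∈ F_19 with y² ≡ rhs.
  x = 0: rhs = 14, matching y values: none (0 points).
  x = 1: rhs = 6, matching y values: 5, 14 (2 points).
  x = 2: rhs = 4, matching y values: 2, 17 (2 points).
  x = 3: rhs = 14, matching y values: none (0 points).
  x = 4: rhs = 4, matching y values: 2, 17 (2 points).
  x = 5: rhs = 18, matching y values: none (0 points).
  x = 6: rhs = 5, matching y values: 9, 10 (2 points).
  x = 7: rhs = 9, matching y values: 3, 16 (2 points).
  x = 8: rhs = 17, matching y values: 6, 13 (2 points).
  x = 9: rhs = 16, matching y values: 4, 15 (2 points).
  x = 10: rhs = 12, matching y values: none (0 points).
  x = 11: rhs = 11, matching y values: 7, 12 (2 points).
  x = 12: rhs = 0, matching y values: 0 (1 points).
  x = 13: rhs = 4, matching y values: 2, 17 (2 points).
  x = 14: rhs = 10, matching y values: none (0 points).
  x = 15: rhs = 5, matching y values: 9, 10 (2 points).
  x = 16: rhs = 14, matching y values: none (0 points).
  x = 17: rhs = 5, matching y values: 9, 10 (2 points).
  x = 18: rhs = 3, matching y values: none (0 points).
Total affine count: 23.
Full point count |E(F_19)| = 23 + 1 = 24.
Hasse bound: |24 − (19+1)| = |4| = 4 ≤ 2√19 ≈ 8.7178 ✓.


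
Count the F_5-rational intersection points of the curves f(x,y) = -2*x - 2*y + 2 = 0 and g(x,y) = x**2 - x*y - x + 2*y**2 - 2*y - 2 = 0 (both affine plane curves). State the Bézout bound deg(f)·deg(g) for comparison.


Common zeros: ∅; count = 0; Bézout bound = 2.

deg(f) = 1, deg(g) = 2, so Bézout bound = 2.
Scan x ∈ F_5. For each x, list the y ∈ F_5 with f(x, y) ≡ 0 and those with g(x, y) ≡ 0 (mod 5); the common zeros in that column are the intersection.
  x = 0: f ≡ 0 at y ∈ {1}; g ≡ 0 at y ∈ {3}; common: ∅.
  x = 1: f ≡ 0 at y ∈ {0}; g ≡ 0 at y ∈ {2}; common: ∅.
  x = 2: f ≡ 0 at y ∈ {4}; g ≡ 0 at y ∈ {0, 2}; common: ∅.
  x = 3: f ≡ 0 at y ∈ {3}; g ≡ 0 at y ∈ ∅; common: ∅.
  x = 4: f ≡ 0 at y ∈ {2}; g ≡ 0 at y ∈ {0, 3}; common: ∅.
Collecting: common zeros = ∅, so the count is 0.
Comparison with the Bézout bound: 0 ≤ 2 = deg(f)·deg(g), as expected for curves with no common component (the affine F_5-count falls short of the bound because intersections may lie at infinity, over extension fields, or carry multiplicity).


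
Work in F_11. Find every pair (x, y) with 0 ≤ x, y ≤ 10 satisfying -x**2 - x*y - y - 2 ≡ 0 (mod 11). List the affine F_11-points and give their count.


Affine F_11-points: {(0, 9), (1, 4), (2, 9), (3, 0), (4, 3), (5, 1), (6, 4), (7, 6), (8, 0), (9, 6)}; count = 10.

For each of the 121 pairs (x, y) ∈ F_11², evaluate f(x, y) mod 11. Record the zeros.
  x = 0: [0↦9, 1↦8, 2↦7, 3↦6, 4↦5, 5↦4, 6↦3, 7↦2, 8↦1, 9↦0, 10↦10]  zeros at y ∈ {9}
  x = 1: [0↦8, 1↦6, 2↦4, 3↦2, 4↦0, 5↦9, 6↦7, 7↦5, 8↦3, 9↦1, 10↦10]  zeros at y ∈ {4}
  x = 2: [0↦5, 1↦2, 2↦10, 3↦7, 4↦4, 5↦1, 6↦9, 7↦6, 8↦3, 9↦0, 10↦8]  zeros at y ∈ {9}
  x = 3: [0↦0, 1↦7, 2↦3, 3↦10, 4↦6, 5↦2, 6↦9, 7↦5, 8↦1, 9↦8, 10↦4]  zeros at y ∈ {0}
  x = 4: [0↦4, 1↦10, 2↦5, 3↦0, 4↦6, 5↦1, 6↦7, 7↦2, 8↦8, 9↦3, 10↦9]  zeros at y ∈ {3}
  x = 5: [0↦6, 1↦0, 2↦5, 3↦10, 4↦4, 5↦9, 6↦3, 7↦8, 8↦2, 9↦7, 10↦1]  zeros at y ∈ {1}
  x = 6: [0↦6, 1↦10, 2↦3, 3↦7, 4↦0, 5↦4, 6↦8, 7↦1, 8↦5, 9↦9, 10↦2]  zeros at y ∈ {4}
  x = 7: [0↦4, 1↦7, 2↦10, 3↦2, 4↦5, 5↦8, 6↦0, 7↦3, 8↦6, 9↦9, 10↦1]  zeros at y ∈ {6}
  x = 8: [0↦0, 1↦2, 2↦4, 3↦6, 4↦8, 5↦10, 6↦1, 7↦3, 8↦5, 9↦7, 10↦9]  zeros at y ∈ {0}
  x = 9: [0↦5, 1↦6, 2↦7, 3↦8, 4↦9, 5↦10, 6↦0, 7↦1, 8↦2, 9↦3, 10↦4]  zeros at y ∈ {6}
  x = 10: [0↦8, 1↦8, 2↦8, 3↦8, 4↦8, 5↦8, 6↦8, 7↦8, 8↦8, 9↦8, 10↦8]  zeros at y ∈ ∅
Collecting zeros: affine points = {(0, 9), (1, 4), (2, 9), (3, 0), (4, 3), (5, 1), (6, 4), (7, 6), (8, 0), (9, 6)}.
Total count |C(F_11)_aff| = 10.


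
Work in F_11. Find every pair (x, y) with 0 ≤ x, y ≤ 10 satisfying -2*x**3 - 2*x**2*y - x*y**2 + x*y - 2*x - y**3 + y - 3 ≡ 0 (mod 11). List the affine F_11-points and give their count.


Affine F_11-points: {(1, 8), (2, 6), (3, 4), (5, 4), (5, 9), (10, 4)}; count = 6.

For each of the 121 pairs (x, y) ∈ F_11², evaluate f(x, y) mod 11. Record the zeros.
  x = 0: [0↦8, 1↦8, 2↦2, 3↦6, 4↦3, 5↦9, 6↦7, 7↦2, 8↦10, 9↦3, 10↦8]  zeros at y ∈ ∅
  x = 1: [0↦4, 1↦2, 2↦3, 3↦1, 4↦1, 5↦8, 6↦5, 7↦8, 8↦0, 9↦8, 10↦4]  zeros at y ∈ {8}
  x = 2: [0↦10, 1↦2, 2↦6, 3↦5, 4↦4, 5↦8, 6↦0, 7↦7, 8↦1, 9↦9, 10↦3]  zeros at y ∈ {6}
  x = 3: [0↦3, 1↦7, 2↦10, 3↦6, 4↦0, 5↦8, 6↦2, 7↦9, 8↦1, 9↦5, 10↦4]  zeros at y ∈ {4}
  x = 4: [0↦4, 1↦5, 2↦3, 3↦3, 4↦10, 5↦7, 6↦10, 7↦2, 8↦10, 9↦6, 10↦6]  zeros at y ∈ ∅
  x = 5: [0↦1, 1↦6, 2↦6, 3↦6, 4↦0, 5↦4, 6↦1, 7↦7, 8↦5, 9↦0, 10↦8]  zeros at y ∈ {4, 9}
  x = 6: [0↦4, 1↦9, 2↦7, 3↦3, 4↦2, 5↦9, 6↦7, 7↦1, 8↦7, 9↦8, 10↦9]  zeros at y ∈ ∅
  x = 7: [0↦1, 1↦2, 2↦5, 3↦4, 4↦4, 5↦10, 6↦5, 7↦5, 8↦4, 9↦7, 10↦8]  zeros at y ∈ ∅
  x = 8: [0↦2, 1↦6, 2↦10, 3↦8, 4↦5, 5↦6, 6↦5, 7↦7, 8↦6, 9↦7, 10↦4]  zeros at y ∈ ∅
  x = 9: [0↦6, 1↦9, 2↦10, 3↦3, 4↦4, 5↦7, 6↦6, 7↦6, 8↦1, 9↦7, 10↦7]  zeros at y ∈ ∅
  x = 10: [0↦1, 1↦10, 2↦4, 3↦10, 4↦0, 5↦1, 6↦7, 7↦1, 8↦10, 9↦6, 10↦5]  zeros at y ∈ {4}
Collecting zeros: affine points = {(1, 8), (2, 6), (3, 4), (5, 4), (5, 9), (10, 4)}.
Total count |C(F_11)_aff| = 6.


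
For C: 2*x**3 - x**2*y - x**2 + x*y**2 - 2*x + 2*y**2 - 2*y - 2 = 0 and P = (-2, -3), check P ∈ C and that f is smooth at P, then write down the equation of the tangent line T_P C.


Tangent line at P: 23*x - 6*y + 28 = 0.

Step 1: f(-2, -3) = 0, so P lies on C.
Step 2: partial derivatives
  f_x(x, y) = 6*x**2 - 2*x*y - 2*x + y**2 - 2, f_y(x, y) = -x**2 + 2*x*y + 4*y - 2.
  f_x(P) = 23, f_y(P) = -6 (gradient nonzero, so P is smooth).
Step 3: tangent line at P: 23·(x − -2) + -6·(y − -3) = 0.
Expanding: 23*x - 6*y + 28 = 0.


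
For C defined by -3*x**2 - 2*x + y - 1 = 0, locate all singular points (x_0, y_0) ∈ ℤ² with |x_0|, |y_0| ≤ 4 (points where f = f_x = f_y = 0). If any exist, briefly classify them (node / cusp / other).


No singular points in the scanned grid; C is smooth there.

Compute partial derivatives:
  f_x = -6*x - 2.
  f_y = 1.
f_y = 1 is a nonzero constant, so f_y never vanishes: no point (x, y) can satisfy f = f_x = f_y = 0. In particular no (x, y) ∈ {−4, ..., 4}² is singular; the curve is smooth.


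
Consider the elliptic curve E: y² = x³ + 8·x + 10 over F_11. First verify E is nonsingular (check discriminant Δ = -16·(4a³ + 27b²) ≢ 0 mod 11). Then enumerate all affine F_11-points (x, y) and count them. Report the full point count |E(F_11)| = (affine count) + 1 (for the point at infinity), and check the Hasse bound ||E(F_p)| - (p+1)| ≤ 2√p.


Affine points = {(2, 1), (2, 10), (8, 5), (8, 6), (10, 1), (10, 10)}; affine count = 6; |E(F_11)| = 7.

Discriminant check: Δ ∝ 4a³ + 27b² = 4·8³ + 27·10² = 4·512 + 27·100 ≡ 7 (mod 11). Nonzero ⇒ E is nonsingular.
For each x ∈ F_11, compute rhs = x³ + 8·x + 10 mod 11, then count y ∈ F_11 with y² ≡ rhs.
  x = 0: rhs = 10, matching y values: none (0 points).
  x = 1: rhs = 8, matching y values: none (0 points).
  x = 2: rhs = 1, matching y values: 1, 10 (2 points).
  x = 3: rhs = 6, matching y values: none (0 points).
  x = 4: rhs = 7, matching y values: none (0 points).
  x = 5: rhs = 10, matching y values: none (0 points).
  x = 6: rhs = 10, matching y values: none (0 points).
  x = 7: rhs = 2, matching y values: none (0 points).
  x = 8: rhs = 3, matching y values: 5, 6 (2 points).
  x = 9: rhs = 8, matching y values: none (0 points).
  x = 10: rhs = 1, matching y values: 1, 10 (2 points).
Total affine count: 6.
Full point count |E(F_11)| = 6 + 1 = 7.
Hasse bound: |7 − (11+1)| = |-5| = 5 ≤ 2√11 ≈ 6.6332 ✓.


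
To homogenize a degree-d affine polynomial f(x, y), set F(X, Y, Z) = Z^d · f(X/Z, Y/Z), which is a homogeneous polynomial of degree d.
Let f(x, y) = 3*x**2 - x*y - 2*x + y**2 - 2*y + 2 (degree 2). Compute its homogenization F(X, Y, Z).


F(X, Y, Z) = 3*X**2 - X*Y - 2*X*Z + Y**2 - 2*Y*Z + 2*Z**2

deg(f) = 2.
Substitute x = X/Z, y = Y/Z into f, then multiply by Z^2.
  monomial 3·x^2·y^0 ↦ 3·X^2·Y^0·Z^0.
  monomial -1·x^1·y^1 ↦ -1·X^1·Y^1·Z^0.
  monomial -2·x^1·y^0 ↦ -2·X^1·Y^0·Z^1.
  monomial 1·x^0·y^2 ↦ 1·X^0·Y^2·Z^0.
  monomial -2·x^0·y^1 ↦ -2·X^0·Y^1·Z^1.
  monomial 2·x^0·y^0 ↦ 2·X^0·Y^0·Z^2.
Collecting: F(X, Y, Z) = 3*X**2 - X*Y - 2*X*Z + Y**2 - 2*Y*Z + 2*Z**2.


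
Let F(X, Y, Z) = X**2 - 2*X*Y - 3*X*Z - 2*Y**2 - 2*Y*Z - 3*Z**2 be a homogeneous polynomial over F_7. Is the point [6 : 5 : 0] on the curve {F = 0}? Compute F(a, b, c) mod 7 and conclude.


F(6,5,0) ≡ 3 (mod 7); P is NOT on the curve.

Evaluate F(6, 5, 0) term-by-term (mod 7).
  X**2 ↦ 1·36·1·1 = 36
  -2*X*Y ↦ -2·6·5·1 = -60
  -3*X*Z ↦ -3·6·1·0 = 0
  -2*Y**2 ↦ -2·1·25·1 = -50
  -2*Y*Z ↦ -2·1·5·0 = 0
  -3*Z**2 ↦ -3·1·1·0 = 0
Sum: F(6, 5, 0) = (36) + (-60) + (0) + (-50) + (0) + (0) = -74.
Reducing mod 7: -74 ≡ 3 (mod 7).
Since F(a, b, c) ≡ 3 ≠ 0 (mod 7), P does NOT lie on the curve.


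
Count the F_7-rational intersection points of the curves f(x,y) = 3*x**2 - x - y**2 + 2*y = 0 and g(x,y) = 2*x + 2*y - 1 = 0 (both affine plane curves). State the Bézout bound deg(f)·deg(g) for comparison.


Common zeros: ∅; count = 0; Bézout bound = 2.

deg(f) = 2, deg(g) = 1, so Bézout bound = 2.
Scan x ∈ F_7. For each x, list the y ∈ F_7 with f(x, y) ≡ 0 and those with g(x, y) ≡ 0 (mod 7); the common zeros in that column are the intersection.
  x = 0: f ≡ 0 at y ∈ {0, 2}; g ≡ 0 at y ∈ {4}; common: ∅.
  x = 1: f ≡ 0 at y ∈ ∅; g ≡ 0 at y ∈ {3}; common: ∅.
  x = 2: f ≡ 0 at y ∈ {3, 6}; g ≡ 0 at y ∈ {2}; common: ∅.
  x = 3: f ≡ 0 at y ∈ {3, 6}; g ≡ 0 at y ∈ {1}; common: ∅.
  x = 4: f ≡ 0 at y ∈ ∅; g ≡ 0 at y ∈ {0}; common: ∅.
  x = 5: f ≡ 0 at y ∈ {0, 2}; g ≡ 0 at y ∈ {6}; common: ∅.
  x = 6: f ≡ 0 at y ∈ ∅; g ≡ 0 at y ∈ {5}; common: ∅.
Collecting: common zeros = ∅, so the count is 0.
Comparison with the Bézout bound: 0 ≤ 2 = deg(f)·deg(g), as expected for curves with no common component (the affine F_7-count falls short of the bound because intersections may lie at infinity, over extension fields, or carry multiplicity).


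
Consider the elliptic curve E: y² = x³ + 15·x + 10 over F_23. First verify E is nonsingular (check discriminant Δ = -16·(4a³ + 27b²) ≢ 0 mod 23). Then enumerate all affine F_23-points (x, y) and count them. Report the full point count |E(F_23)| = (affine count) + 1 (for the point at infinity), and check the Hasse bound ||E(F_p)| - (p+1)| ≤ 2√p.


Affine points = {(1, 7), (1, 16), (2, 5), (2, 18), (3, 6), (3, 17), (5, 7), (5, 16), (9, 0), (12, 3), (12, 20), (17, 7), (17, 16), (19, 1), (19, 22), (21, 8), (21, 15)}; affine count = 17; |E(F_23)| = 18.

Discriminant check: Δ ∝ 4a³ + 27b² = 4·15³ + 27·10² = 4·3375 + 27·100 ≡ 8 (mod 23). Nonzero ⇒ E is nonsingular.
For each x ∈ F_23, compute rhs = x³ + 15·x + 10 mod 23, then count y ∈ F_23 with y² ≡ rhs.
  x = 0: rhs = 10, matching y values: none (0 points).
  x = 1: rhs = 3, matching y values: 7, 16 (2 points).
  x = 2: rhs = 2, matching y values: 5, 18 (2 points).
  x = 3: rhs = 13, matching y values: 6, 17 (2 points).
  x = 4: rhs = 19, matching y values: none (0 points).
  x = 5: rhs = 3, matching y values: 7, 16 (2 points).
  x = 6: rhs = 17, matching y values: none (0 points).
  x = 7: rhs = 21, matching y values: none (0 points).
  x = 8: rhs = 21, matching y values: none (0 points).
  x = 9: rhs = 0, matching y values: 0 (1 points).
  x = 10: rhs = 10, matching y values: none (0 points).
  x = 11: rhs = 11, matching y values: none (0 points).
  x = 12: rhs = 9, matching y values: 3, 20 (2 points).
  x = 13: rhs = 10, matching y values: none (0 points).
  x = 14: rhs = 20, matching y values: none (0 points).
  x = 15: rhs = 22, matching y values: none (0 points).
  x = 16: rhs = 22, matching y values: none (0 points).
  x = 17: rhs = 3, matching y values: 7, 16 (2 points).
  x = 18: rhs = 17, matching y values: none (0 points).
  x = 19: rhs = 1, matching y values: 1, 22 (2 points).
  x = 20: rhs = 7, matching y values: none (0 points).
  x = 21: rhs = 18, matching y values: 8, 15 (2 points).
  x = 22: rhs = 17, matching y values: none (0 points).
Total affine count: 17.
Full point count |E(F_23)| = 17 + 1 = 18.
Hasse bound: |18 − (23+1)| = |-6| = 6 ≤ 2√23 ≈ 9.5917 ✓.


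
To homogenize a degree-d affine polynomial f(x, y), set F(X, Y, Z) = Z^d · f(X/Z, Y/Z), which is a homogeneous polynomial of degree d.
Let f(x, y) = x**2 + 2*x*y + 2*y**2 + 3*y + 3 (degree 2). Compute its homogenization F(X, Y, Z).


F(X, Y, Z) = X**2 + 2*X*Y + 2*Y**2 + 3*Y*Z + 3*Z**2

deg(f) = 2.
Substitute x = X/Z, y = Y/Z into f, then multiply by Z^2.
  monomial 1·x^2·y^0 ↦ 1·X^2·Y^0·Z^0.
  monomial 2·x^1·y^1 ↦ 2·X^1·Y^1·Z^0.
  monomial 2·x^0·y^2 ↦ 2·X^0·Y^2·Z^0.
  monomial 3·x^0·y^1 ↦ 3·X^0·Y^1·Z^1.
  monomial 3·x^0·y^0 ↦ 3·X^0·Y^0·Z^2.
Collecting: F(X, Y, Z) = X**2 + 2*X*Y + 2*Y**2 + 3*Y*Z + 3*Z**2.


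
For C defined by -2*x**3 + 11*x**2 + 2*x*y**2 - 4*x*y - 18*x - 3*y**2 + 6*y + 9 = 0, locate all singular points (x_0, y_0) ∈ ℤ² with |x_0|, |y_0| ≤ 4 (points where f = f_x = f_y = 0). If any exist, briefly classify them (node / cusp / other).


Singular points: {(2, 1)}; classification: node.

Compute partial derivatives:
  f_x = -6*x**2 + 22*x + 2*y**2 - 4*y - 18.
  f_y = 4*x*y - 4*x - 6*y + 6.
Scan x_0 ∈ {−4, ..., 4}. For each x_0, f_y(x_0, y) is a polynomial in y; find its integer roots y ∈ {−4, ..., 4}, then test f_x and f at those candidates.
  x = -4: f_y(-4, y) = 22 - 22*y; vanishes at y ∈ {1}. (-4, 1): f_x = -204 ≠ 0.
  x = -3: f_y(-3, y) = 18 - 18*y; vanishes at y ∈ {1}. (-3, 1): f_x = -140 ≠ 0.
  x = -2: f_y(-2, y) = 14 - 14*y; vanishes at y ∈ {1}. (-2, 1): f_x = -88 ≠ 0.
  x = -1: f_y(-1, y) = 10 - 10*y; vanishes at y ∈ {1}. (-1, 1): f_x = -48 ≠ 0.
  x = 0: f_y(0, y) = 6 - 6*y; vanishes at y ∈ {1}. (0, 1): f_x = -20 ≠ 0.
  x = 1: f_y(1, y) = 2 - 2*y; vanishes at y ∈ {1}. (1, 1): f_x = -4 ≠ 0.
  x = 2: f_y(2, y) = 2*y - 2; vanishes at y ∈ {1}. (2, 1): f_x = 0, f = 0 — SINGULAR.
  x = 3: f_y(3, y) = 6*y - 6; vanishes at y ∈ {1}. (3, 1): f_x = -8 ≠ 0.
  x = 4: f_y(4, y) = 10*y - 10; vanishes at y ∈ {1}. (4, 1): f_x = -28 ≠ 0.
Only singular point on the grid: (2, 1).
Classify: substitute x = 2 + u, y = 1 + v and expand: f = -2*u**3 - u**2 + 2*u*v**2 + v**2.
No constant or linear terms (consistent with a singular point). Quadratic part: -u**2 + v**2. Cubic part: -2*u**3 + 2*u*v**2.
The quadratic part v**2 - u**2 = (v − u)(v + u) splits into two distinct linear factors, so there are two distinct tangent lines y − 1 = ±(x − 2) — this is a node (ordinary double point).
Classification: node.


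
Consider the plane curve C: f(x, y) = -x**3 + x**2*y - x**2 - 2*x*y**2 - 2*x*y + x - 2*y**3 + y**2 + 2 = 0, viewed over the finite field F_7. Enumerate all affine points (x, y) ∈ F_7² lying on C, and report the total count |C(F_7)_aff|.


Affine F_7-points: {(1, 2), (1, 4), (3, 1)}; count = 3.

For each of the 49 pairs (x, y) ∈ F_7², evaluate f(x, y) mod 7. Record the zeros.
  x = 0: [0↦2, 1↦1, 2↦4, 3↦6, 4↦2, 5↦1, 6↦5]  zeros at y ∈ ∅
  x = 1: [0↦1, 1↦4, 2↦0, 3↦5, 4↦0, 5↦1, 6↦3]  zeros at y ∈ {2, 4}
  x = 2: [0↦6, 1↦1, 2↦6, 3↦2, 4↦5, 5↦3, 6↦5]  zeros at y ∈ ∅
  x = 3: [0↦4, 1↦0, 2↦2, 3↦5, 4↦4, 5↦1, 6↦5]  zeros at y ∈ {1}
  x = 4: [0↦3, 1↦2, 2↦3, 3↦1, 4↦5, 5↦3, 6↦4]  zeros at y ∈ ∅
  x = 5: [0↦4, 1↦1, 2↦3, 3↦5, 4↦2, 5↦3, 6↦3]  zeros at y ∈ ∅
  x = 6: [0↦1, 1↦5, 2↦3, 3↦4, 4↦3, 5↦2, 6↦3]  zeros at y ∈ ∅
Collecting zeros: affine points = {(1, 2), (1, 4), (3, 1)}.
Total count |C(F_7)_aff| = 3.


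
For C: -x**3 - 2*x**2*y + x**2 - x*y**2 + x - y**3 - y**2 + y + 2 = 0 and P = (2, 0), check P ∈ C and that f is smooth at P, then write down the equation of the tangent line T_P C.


Tangent line at P: -7*x - 7*y + 14 = 0.

Step 1: f(2, 0) = 0, so P lies on C.
Step 2: partial derivatives
  f_x(x, y) = -3*x**2 - 4*x*y + 2*x - y**2 + 1, f_y(x, y) = -2*x**2 - 2*x*y - 3*y**2 - 2*y + 1.
  f_x(P) = -7, f_y(P) = -7 (gradient nonzero, so P is smooth).
Step 3: tangent line at P: -7·(x − 2) + -7·(y − 0) = 0.
Expanding: -7*x - 7*y + 14 = 0.


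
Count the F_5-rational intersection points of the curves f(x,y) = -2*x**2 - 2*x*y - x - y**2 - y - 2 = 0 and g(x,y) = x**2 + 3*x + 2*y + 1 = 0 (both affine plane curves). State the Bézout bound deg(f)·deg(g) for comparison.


Common zeros: {(1, 0)}; count = 1; Bézout bound = 4.

deg(f) = 2, deg(g) = 2, so Bézout bound = 4.
Scan x ∈ F_5. For each x, list the y ∈ F_5 with f(x, y) ≡ 0 and those with g(x, y) ≡ 0 (mod 5); the common zeros in that column are the intersection.
  x = 0: f ≡ 0 at y ∈ ∅; g ≡ 0 at y ∈ {2}; common: ∅.
  x = 1: f ≡ 0 at y ∈ {0, 2}; g ≡ 0 at y ∈ {0}; common: {0}.
  x = 2: f ≡ 0 at y ∈ ∅; g ≡ 0 at y ∈ {2}; common: ∅.
  x = 3: f ≡ 0 at y ∈ ∅; g ≡ 0 at y ∈ {3}; common: ∅.
  x = 4: f ≡ 0 at y ∈ {2, 4}; g ≡ 0 at y ∈ {3}; common: ∅.
Collecting: common zeros = {(1, 0)}, so the count is 1.
Comparison with the Bézout bound: 1 ≤ 4 = deg(f)·deg(g), as expected for curves with no common component (the affine F_5-count falls short of the bound because intersections may lie at infinity, over extension fields, or carry multiplicity).


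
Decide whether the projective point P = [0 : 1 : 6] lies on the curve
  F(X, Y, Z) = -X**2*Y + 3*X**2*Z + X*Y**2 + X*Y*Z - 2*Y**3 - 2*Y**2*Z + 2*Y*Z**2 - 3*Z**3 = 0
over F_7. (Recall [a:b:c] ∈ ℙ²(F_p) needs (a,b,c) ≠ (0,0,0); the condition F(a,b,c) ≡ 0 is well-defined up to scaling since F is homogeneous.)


F(0,1,6) ≡ 5 (mod 7); P is NOT on the curve.

Evaluate F(0, 1, 6) term-by-term (mod 7).
  -X**2*Y ↦ -1·0·1·1 = 0
  3*X**2*Z ↦ 3·0·1·6 = 0
  X*Y**2 ↦ 1·0·1·1 = 0
  X*Y*Z ↦ 1·0·1·6 = 0
  -2*Y**3 ↦ -2·1·1·1 = -2
  -2*Y**2*Z ↦ -2·1·1·6 = -12
  2*Y*Z**2 ↦ 2·1·1·36 = 72
  -3*Z**3 ↦ -3·1·1·216 = -648
Sum: F(0, 1, 6) = (0) + (0) + (0) + (0) + (-2) + (-12) + (72) + (-648) = -590.
Reducing mod 7: -590 ≡ 5 (mod 7).
Since F(a, b, c) ≡ 5 ≠ 0 (mod 7), P does NOT lie on the curve.


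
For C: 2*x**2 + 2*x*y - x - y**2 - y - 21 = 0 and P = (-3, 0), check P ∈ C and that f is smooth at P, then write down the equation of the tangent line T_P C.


Tangent line at P: -13*x - 7*y - 39 = 0.

Step 1: f(-3, 0) = 0, so P lies on C.
Step 2: partial derivatives
  f_x(x, y) = 4*x + 2*y - 1, f_y(x, y) = 2*x - 2*y - 1.
  f_x(P) = -13, f_y(P) = -7 (gradient nonzero, so P is smooth).
Step 3: tangent line at P: -13·(x − -3) + -7·(y − 0) = 0.
Expanding: -13*x - 7*y - 39 = 0.


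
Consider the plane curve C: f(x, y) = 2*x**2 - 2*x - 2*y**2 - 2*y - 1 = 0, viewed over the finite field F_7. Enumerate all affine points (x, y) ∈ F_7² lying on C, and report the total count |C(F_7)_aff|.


Affine F_7-points: {(2, 3), (3, 1), (3, 5), (5, 1), (5, 5), (6, 3)}; count = 6.

For each of the 49 pairs (x, y) ∈ F_7², evaluate f(x, y) mod 7. Record the zeros.
  x = 0: [0↦6, 1↦2, 2↦1, 3↦3, 4↦1, 5↦2, 6↦6]  zeros at y ∈ ∅
  x = 1: [0↦6, 1↦2, 2↦1, 3↦3, 4↦1, 5↦2, 6↦6]  zeros at y ∈ ∅
  x = 2: [0↦3, 1↦6, 2↦5, 3↦0, 4↦5, 5↦6, 6↦3]  zeros at y ∈ {3}
  x = 3: [0↦4, 1↦0, 2↦6, 3↦1, 4↦6, 5↦0, 6↦4]  zeros at y ∈ {1, 5}
  x = 4: [0↦2, 1↦5, 2↦4, 3↦6, 4↦4, 5↦5, 6↦2]  zeros at y ∈ ∅
  x = 5: [0↦4, 1↦0, 2↦6, 3↦1, 4↦6, 5↦0, 6↦4]  zeros at y ∈ {1, 5}
  x = 6: [0↦3, 1↦6, 2↦5, 3↦0, 4↦5, 5↦6, 6↦3]  zeros at y ∈ {3}
Collecting zeros: affine points = {(2, 3), (3, 1), (3, 5), (5, 1), (5, 5), (6, 3)}.
Total count |C(F_7)_aff| = 6.


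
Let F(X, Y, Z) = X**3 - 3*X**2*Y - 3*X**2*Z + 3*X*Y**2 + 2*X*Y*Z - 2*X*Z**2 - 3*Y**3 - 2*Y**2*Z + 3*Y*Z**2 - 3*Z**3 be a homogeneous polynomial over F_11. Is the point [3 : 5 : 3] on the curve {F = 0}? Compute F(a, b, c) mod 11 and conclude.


F(3,5,3) ≡ 8 (mod 11); P is NOT on the curve.

Evaluate F(3, 5, 3) term-by-term (mod 11).
  X**3 ↦ 1·27·1·1 = 27
  -3*X**2*Y ↦ -3·9·5·1 = -135
  -3*X**2*Z ↦ -3·9·1·3 = -81
  3*X*Y**2 ↦ 3·3·25·1 = 225
  2*X*Y*Z ↦ 2·3·5·3 = 90
  -2*X*Z**2 ↦ -2·3·1·9 = -54
  -3*Y**3 ↦ -3·1·125·1 = -375
  -2*Y**2*Z ↦ -2·1·25·3 = -150
  3*Y*Z**2 ↦ 3·1·5·9 = 135
  -3*Z**3 ↦ -3·1·1·27 = -81
Sum: F(3, 5, 3) = (27) + (-135) + (-81) + (225) + (90) + (-54) + (-375) + (-150) + (135) + (-81) = -399.
Reducing mod 11: -399 ≡ 8 (mod 11).
Since F(a, b, c) ≡ 8 ≠ 0 (mod 11), P does NOT lie on the curve.


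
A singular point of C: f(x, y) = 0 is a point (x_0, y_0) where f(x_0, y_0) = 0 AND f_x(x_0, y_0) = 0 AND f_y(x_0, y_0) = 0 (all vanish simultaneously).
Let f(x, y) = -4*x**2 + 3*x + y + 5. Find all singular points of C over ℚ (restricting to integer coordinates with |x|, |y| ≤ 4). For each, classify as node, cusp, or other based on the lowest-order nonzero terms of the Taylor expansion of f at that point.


No singular points in the scanned grid; C is smooth there.

Compute partial derivatives:
  f_x = 3 - 8*x.
  f_y = 1.
f_y = 1 is a nonzero constant, so f_y never vanishes: no point (x, y) can satisfy f = f_x = f_y = 0. In particular no (x, y) ∈ {−4, ..., 4}² is singular; the curve is smooth.


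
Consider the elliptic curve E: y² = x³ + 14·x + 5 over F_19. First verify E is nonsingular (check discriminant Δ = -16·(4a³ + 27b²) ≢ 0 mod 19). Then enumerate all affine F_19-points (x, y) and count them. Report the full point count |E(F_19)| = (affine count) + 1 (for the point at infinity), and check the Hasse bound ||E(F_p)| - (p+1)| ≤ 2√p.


Affine points = {(0, 9), (0, 10), (1, 1), (1, 18), (3, 6), (3, 13), (4, 7), (4, 12), (6, 1), (6, 18), (7, 3), (7, 16), (9, 9), (9, 10), (10, 9), (10, 10), (12, 1), (12, 18), (13, 3), (13, 16), (14, 0), (17, 8), (17, 11), (18, 3), (18, 16)}; affine count = 25; |E(F_19)| = 26.

Discriminant check: Δ ∝ 4a³ + 27b² = 4·14³ + 27·5² = 4·2744 + 27·25 ≡ 4 (mod 19). Nonzero ⇒ E is nonsingular.
For each x ∈ F_19, compute rhs = x³ + 14·x + 5 mod 19, then count y ∈ F_19 with y² ≡ rhs.
  x = 0: rhs = 5, matching y values: 9, 10 (2 points).
  x = 1: rhs = 1, matching y values: 1, 18 (2 points).
  x = 2: rhs = 3, matching y values: none (0 points).
  x = 3: rhs = 17, matching y values: 6, 13 (2 points).
  x = 4: rhs = 11, matching y values: 7, 12 (2 points).
  x = 5: rhs = 10, matching y values: none (0 points).
  x = 6: rhs = 1, matching y values: 1, 18 (2 points).
  x = 7: rhs = 9, matching y values: 3, 16 (2 points).
  x = 8: rhs = 2, matching y values: none (0 points).
  x = 9: rhs = 5, matching y values: 9, 10 (2 points).
  x = 10: rhs = 5, matching y values: 9, 10 (2 points).
  x = 11: rhs = 8, matching y values: none (0 points).
  x = 12: rhs = 1, matching y values: 1, 18 (2 points).
  x = 13: rhs = 9, matching y values: 3, 16 (2 points).
  x = 14: rhs = 0, matching y values: 0 (1 points).
  x = 15: rhs = 18, matching y values: none (0 points).
  x = 16: rhs = 12, matching y values: none (0 points).
  x = 17: rhs = 7, matching y values: 8, 11 (2 points).
  x = 18: rhs = 9, matching y values: 3, 16 (2 points).
Total affine count: 25.
Full point count |E(F_19)| = 25 + 1 = 26.
Hasse bound: |26 − (19+1)| = |6| = 6 ≤ 2√19 ≈ 8.7178 ✓.


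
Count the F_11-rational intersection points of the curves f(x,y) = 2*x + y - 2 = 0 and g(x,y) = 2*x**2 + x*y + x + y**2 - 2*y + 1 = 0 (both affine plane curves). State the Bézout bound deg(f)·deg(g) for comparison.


Common zeros: ∅; count = 0; Bézout bound = 2.

deg(f) = 1, deg(g) = 2, so Bézout bound = 2.
Scan x ∈ F_11. For each x, list the y ∈ F_11 with f(x, y) ≡ 0 and those with g(x, y) ≡ 0 (mod 11); the common zeros in that column are the intersection.
  x = 0: f ≡ 0 at y ∈ {2}; g ≡ 0 at y ∈ {1}; common: ∅.
  x = 1: f ≡ 0 at y ∈ {0}; g ≡ 0 at y ∈ ∅; common: ∅.
  x = 2: f ≡ 0 at y ∈ {9}; g ≡ 0 at y ∈ {0}; common: ∅.
  x = 3: f ≡ 0 at y ∈ {7}; g ≡ 0 at y ∈ {0, 10}; common: ∅.
  x = 4: f ≡ 0 at y ∈ {5}; g ≡ 0 at y ∈ ∅; common: ∅.
  x = 5: f ≡ 0 at y ∈ {3}; g ≡ 0 at y ∈ {2, 6}; common: ∅.
  x = 6: f ≡ 0 at y ∈ {1}; g ≡ 0 at y ∈ ∅; common: ∅.
  x = 7: f ≡ 0 at y ∈ {10}; g ≡ 0 at y ∈ ∅; common: ∅.
  x = 8: f ≡ 0 at y ∈ {8}; g ≡ 0 at y ∈ {6, 10}; common: ∅.
  x = 9: f ≡ 0 at y ∈ {6}; g ≡ 0 at y ∈ ∅; common: ∅.
  x = 10: f ≡ 0 at y ∈ {4}; g ≡ 0 at y ∈ {1, 2}; common: ∅.
Collecting: common zeros = ∅, so the count is 0.
Comparison with the Bézout bound: 0 ≤ 2 = deg(f)·deg(g), as expected for curves with no common component (the affine F_11-count falls short of the bound because intersections may lie at infinity, over extension fields, or carry multiplicity).


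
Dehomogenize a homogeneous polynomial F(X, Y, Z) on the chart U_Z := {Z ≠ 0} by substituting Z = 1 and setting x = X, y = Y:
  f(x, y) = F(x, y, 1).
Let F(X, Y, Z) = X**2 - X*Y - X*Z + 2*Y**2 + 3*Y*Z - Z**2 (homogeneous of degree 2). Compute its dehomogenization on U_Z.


f(x, y) = x**2 - x*y - x + 2*y**2 + 3*y - 1

On U_Z we set Z = 1. Each monomial c·X^i·Y^j·Z^k in F becomes c·x^i·y^j·1^k = c·x^i·y^j.
Substituting Z = 1: F(X, Y, 1) = x**2 - x*y - x + 2*y**2 + 3*y - 1.
Note: deg(f) ≤ deg(F) = 2; strict inequality happens when F is divisible by Z (lost terms).


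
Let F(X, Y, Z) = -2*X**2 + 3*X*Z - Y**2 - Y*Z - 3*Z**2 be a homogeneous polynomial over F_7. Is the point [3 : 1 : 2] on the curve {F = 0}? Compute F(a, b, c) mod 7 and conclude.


F(3,1,2) ≡ 6 (mod 7); P is NOT on the curve.

Evaluate F(3, 1, 2) term-by-term (mod 7).
  -2*X**2 ↦ -2·9·1·1 = -18
  3*X*Z ↦ 3·3·1·2 = 18
  -Y**2 ↦ -1·1·1·1 = -1
  -Y*Z ↦ -1·1·1·2 = -2
  -3*Z**2 ↦ -3·1·1·4 = -12
Sum: F(3, 1, 2) = (-18) + (18) + (-1) + (-2) + (-12) = -15.
Reducing mod 7: -15 ≡ 6 (mod 7).
Since F(a, b, c) ≡ 6 ≠ 0 (mod 7), P does NOT lie on the curve.


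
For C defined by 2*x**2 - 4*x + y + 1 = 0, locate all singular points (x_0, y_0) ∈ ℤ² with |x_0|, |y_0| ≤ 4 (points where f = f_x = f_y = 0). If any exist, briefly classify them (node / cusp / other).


No singular points in the scanned grid; C is smooth there.

Compute partial derivatives:
  f_x = 4*x - 4.
  f_y = 1.
f_y = 1 is a nonzero constant, so f_y never vanishes: no point (x, y) can satisfy f = f_x = f_y = 0. In particular no (x, y) ∈ {−4, ..., 4}² is singular; the curve is smooth.


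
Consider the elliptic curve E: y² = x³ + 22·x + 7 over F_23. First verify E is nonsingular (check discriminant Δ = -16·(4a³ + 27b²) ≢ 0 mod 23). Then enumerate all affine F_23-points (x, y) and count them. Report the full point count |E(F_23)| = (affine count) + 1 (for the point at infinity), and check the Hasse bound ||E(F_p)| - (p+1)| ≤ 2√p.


Affine points = {(2, 6), (2, 17), (3, 10), (3, 13), (5, 9), (5, 14), (10, 10), (10, 13), (11, 4), (11, 19), (13, 11), (13, 12), (14, 0), (15, 3), (15, 20), (16, 4), (16, 19), (17, 2), (17, 21), (18, 5), (18, 18), (19, 4), (19, 19), (20, 11), (20, 12), (21, 1), (21, 22)}; affine count = 27; |E(F_23)| = 28.

Discriminant check: Δ ∝ 4a³ + 27b² = 4·22³ + 27·7² = 4·10648 + 27·49 ≡ 8 (mod 23). Nonzero ⇒ E is nonsingular.
For each x ∈ F_23, compute rhs = x³ + 22·x + 7 mod 23, then count y ∈ F_23 with y² ≡ rhs.
  x = 0: rhs = 7, matching y values: none (0 points).
  x = 1: rhs = 7, matching y values: none (0 points).
  x = 2: rhs = 13, matching y values: 6, 17 (2 points).
  x = 3: rhs = 8, matching y values: 10, 13 (2 points).
  x = 4: rhs = 21, matching y values: none (0 points).
  x = 5: rhs = 12, matching y values: 9, 14 (2 points).
  x = 6: rhs = 10, matching y values: none (0 points).
  x = 7: rhs = 21, matching y values: none (0 points).
  x = 8: rhs = 5, matching y values: none (0 points).
  x = 9: rhs = 14, matching y values: none (0 points).
  x = 10: rhs = 8, matching y values: 10, 13 (2 points).
  x = 11: rhs = 16, matching y values: 4, 19 (2 points).
  x = 12: rhs = 21, matching y values: none (0 points).
  x = 13: rhs = 6, matching y values: 11, 12 (2 points).
  x = 14: rhs = 0, matching y values: 0 (1 points).
  x = 15: rhs = 9, matching y values: 3, 20 (2 points).
  x = 16: rhs = 16, matching y values: 4, 19 (2 points).
  x = 17: rhs = 4, matching y values: 2, 21 (2 points).
  x = 18: rhs = 2, matching y values: 5, 18 (2 points).
  x = 19: rhs = 16, matching y values: 4, 19 (2 points).
  x = 20: rhs = 6, matching y values: 11, 12 (2 points).
  x = 21: rhs = 1, matching y values: 1, 22 (2 points).
  x = 22: rhs = 7, matching y values: none (0 points).
Total affine count: 27.
Full point count |E(F_23)| = 27 + 1 = 28.
Hasse bound: |28 − (23+1)| = |4| = 4 ≤ 2√23 ≈ 9.5917 ✓.


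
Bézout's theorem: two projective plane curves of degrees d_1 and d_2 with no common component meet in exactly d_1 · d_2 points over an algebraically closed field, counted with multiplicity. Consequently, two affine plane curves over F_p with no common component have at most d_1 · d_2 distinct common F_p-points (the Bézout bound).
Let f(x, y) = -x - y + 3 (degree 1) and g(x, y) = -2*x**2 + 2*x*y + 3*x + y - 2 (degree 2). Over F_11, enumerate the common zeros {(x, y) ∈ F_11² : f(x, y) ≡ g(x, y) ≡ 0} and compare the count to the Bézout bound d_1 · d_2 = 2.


Common zeros: {(3, 0), (10, 4)}; count = 2; Bézout bound = 2.

deg(f) = 1, deg(g) = 2, so Bézout bound = 2.
Scan x ∈ F_11. For each x, list the y ∈ F_11 with f(x, y) ≡ 0 and those with g(x, y) ≡ 0 (mod 11); the common zeros in that column are the intersection.
  x = 0: f ≡ 0 at y ∈ {3}; g ≡ 0 at y ∈ {2}; common: ∅.
  x = 1: f ≡ 0 at y ∈ {2}; g ≡ 0 at y ∈ {4}; common: ∅.
  x = 2: f ≡ 0 at y ∈ {1}; g ≡ 0 at y ∈ {3}; common: ∅.
  x = 3: f ≡ 0 at y ∈ {0}; g ≡ 0 at y ∈ {0}; common: {0}.
  x = 4: f ≡ 0 at y ∈ {10}; g ≡ 0 at y ∈ {0}; common: ∅.
  x = 5: f ≡ 0 at y ∈ {9}; g ≡ 0 at y ∈ ∅; common: ∅.
  x = 6: f ≡ 0 at y ∈ {8}; g ≡ 0 at y ∈ {6}; common: ∅.
  x = 7: f ≡ 0 at y ∈ {7}; g ≡ 0 at y ∈ {6}; common: ∅.
  x = 8: f ≡ 0 at y ∈ {6}; g ≡ 0 at y ∈ {3}; common: ∅.
  x = 9: f ≡ 0 at y ∈ {5}; g ≡ 0 at y ∈ {2}; common: ∅.
  x = 10: f ≡ 0 at y ∈ {4}; g ≡ 0 at y ∈ {4}; common: {4}.
Collecting: common zeros = {(3, 0), (10, 4)}, so the count is 2.
Comparison with the Bézout bound: 2 ≤ 2 = deg(f)·deg(g), as expected for curves with no common component (the bound is attained).


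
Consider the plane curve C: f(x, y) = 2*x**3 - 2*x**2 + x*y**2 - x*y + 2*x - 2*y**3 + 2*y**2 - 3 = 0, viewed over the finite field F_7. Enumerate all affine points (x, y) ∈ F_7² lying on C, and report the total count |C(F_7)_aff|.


Affine F_7-points: {(0, 5), (1, 2), (2, 4), (3, 3), (3, 4), (3, 6), (6, 6)}; count = 7.

For each of the 49 pairs (x, y) ∈ F_7², evaluate f(x, y) mod 7. Record the zeros.
  x = 0: [0↦4, 1↦4, 2↦3, 3↦3, 4↦6, 5↦0, 6↦1]  zeros at y ∈ {5}
  x = 1: [0↦6, 1↦6, 2↦0, 3↦4, 4↦6, 5↦1, 6↦5]  zeros at y ∈ {2}
  x = 2: [0↦2, 1↦2, 2↦5, 3↦6, 4↦0, 5↦3, 6↦3]  zeros at y ∈ {4}
  x = 3: [0↦4, 1↦4, 2↦2, 3↦0, 4↦0, 5↦4, 6↦0]  zeros at y ∈ {3, 4, 6}
  x = 4: [0↦3, 1↦3, 2↦3, 3↦5, 4↦4, 5↦2, 6↦1]  zeros at y ∈ ∅
  x = 5: [0↦4, 1↦4, 2↦6, 3↦5, 4↦3, 5↦2, 6↦4]  zeros at y ∈ ∅
  x = 6: [0↦5, 1↦5, 2↦2, 3↦5, 4↦2, 5↦2, 6↦0]  zeros at y ∈ {6}
Collecting zeros: affine points = {(0, 5), (1, 2), (2, 4), (3, 3), (3, 4), (3, 6), (6, 6)}.
Total count |C(F_7)_aff| = 7.


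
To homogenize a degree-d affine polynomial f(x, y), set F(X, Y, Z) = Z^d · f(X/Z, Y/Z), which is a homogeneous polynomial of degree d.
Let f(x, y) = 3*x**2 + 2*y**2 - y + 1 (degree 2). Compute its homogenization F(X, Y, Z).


F(X, Y, Z) = 3*X**2 + 2*Y**2 - Y*Z + Z**2

deg(f) = 2.
Substitute x = X/Z, y = Y/Z into f, then multiply by Z^2.
  monomial 3·x^2·y^0 ↦ 3·X^2·Y^0·Z^0.
  monomial 2·x^0·y^2 ↦ 2·X^0·Y^2·Z^0.
  monomial -1·x^0·y^1 ↦ -1·X^0·Y^1·Z^1.
  monomial 1·x^0·y^0 ↦ 1·X^0·Y^0·Z^2.
Collecting: F(X, Y, Z) = 3*X**2 + 2*Y**2 - Y*Z + Z**2.


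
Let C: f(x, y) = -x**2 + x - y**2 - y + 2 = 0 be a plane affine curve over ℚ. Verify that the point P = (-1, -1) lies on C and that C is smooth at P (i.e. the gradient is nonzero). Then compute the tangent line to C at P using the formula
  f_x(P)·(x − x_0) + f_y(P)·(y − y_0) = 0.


Tangent line at P: 3*x + y + 4 = 0.

Step 1: f(-1, -1) = 0, so P lies on C.
Step 2: partial derivatives
  f_x(x, y) = 1 - 2*x, f_y(x, y) = -2*y - 1.
  f_x(P) = 3, f_y(P) = 1 (gradient nonzero, so P is smooth).
Step 3: tangent line at P: 3·(x − -1) + 1·(y − -1) = 0.
Expanding: 3*x + y + 4 = 0.


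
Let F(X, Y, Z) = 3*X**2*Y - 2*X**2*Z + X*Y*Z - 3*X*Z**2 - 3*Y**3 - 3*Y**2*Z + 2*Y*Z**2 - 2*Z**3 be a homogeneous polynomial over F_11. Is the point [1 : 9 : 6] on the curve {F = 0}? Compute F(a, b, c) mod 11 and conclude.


F(1,9,6) ≡ 8 (mod 11); P is NOT on the curve.

Evaluate F(1, 9, 6) term-by-term (mod 11).
  3*X**2*Y ↦ 3·1·9·1 = 27
  -2*X**2*Z ↦ -2·1·1·6 = -12
  X*Y*Z ↦ 1·1·9·6 = 54
  -3*X*Z**2 ↦ -3·1·1·36 = -108
  -3*Y**3 ↦ -3·1·729·1 = -2187
  -3*Y**2*Z ↦ -3·1·81·6 = -1458
  2*Y*Z**2 ↦ 2·1·9·36 = 648
  -2*Z**3 ↦ -2·1·1·216 = -432
Sum: F(1, 9, 6) = (27) + (-12) + (54) + (-108) + (-2187) + (-1458) + (648) + (-432) = -3468.
Reducing mod 11: -3468 ≡ 8 (mod 11).
Since F(a, b, c) ≡ 8 ≠ 0 (mod 11), P does NOT lie on the curve.


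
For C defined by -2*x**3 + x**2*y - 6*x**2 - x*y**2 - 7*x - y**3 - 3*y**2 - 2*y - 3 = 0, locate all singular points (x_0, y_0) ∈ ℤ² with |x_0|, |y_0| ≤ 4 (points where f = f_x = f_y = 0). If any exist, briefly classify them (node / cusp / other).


Singular points: {(-1, -1)}; classification: node.

Compute partial derivatives:
  f_x = -6*x**2 + 2*x*y - 12*x - y**2 - 7.
  f_y = x**2 - 2*x*y - 3*y**2 - 6*y - 2.
Scan x_0 ∈ {−4, ..., 4}. For each x_0, f_y(x_0, y) is a polynomial in y; find its integer roots y ∈ {−4, ..., 4}, then test f_x and f at those candidates.
  x = -4: f_y(-4, y) = -3*y**2 + 2*y + 14; no integer root y with |y| ≤ 4.
  x = -3: f_y(-3, y) = 7 - 3*y**2; no integer root y with |y| ≤ 4.
  x = -2: f_y(-2, y) = -3*y**2 - 2*y + 2; no integer root y with |y| ≤ 4.
  x = -1: f_y(-1, y) = -3*y**2 - 4*y - 1; vanishes at y ∈ {-1}. (-1, -1): f_x = 0, f = 0 — SINGULAR.
  x = 0: f_y(0, y) = -3*y**2 - 6*y - 2; no integer root y with |y| ≤ 4.
  x = 1: f_y(1, y) = -3*y**2 - 8*y - 1; no integer root y with |y| ≤ 4.
  x = 2: f_y(2, y) = -3*y**2 - 10*y + 2; no integer root y with |y| ≤ 4.
  x = 3: f_y(3, y) = -3*y**2 - 12*y + 7; no integer root y with |y| ≤ 4.
  x = 4: f_y(4, y) = -3*y**2 - 14*y + 14; no integer root y with |y| ≤ 4.
Only singular point on the grid: (-1, -1).
Classify: substitute x = -1 + u, y = -1 + v and expand: f = -2*u**3 + u**2*v - u**2 - u*v**2 - v**3 + v**2.
No constant or linear terms (consistent with a singular point). Quadratic part: -u**2 + v**2. Cubic part: -2*u**3 + u**2*v - u*v**2 - v**3.
The quadratic part v**2 - u**2 = (v − u)(v + u) splits into two distinct linear factors, so there are two distinct tangent lines y − -1 = ±(x − -1) — this is a node (ordinary double point).
Classification: node.
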